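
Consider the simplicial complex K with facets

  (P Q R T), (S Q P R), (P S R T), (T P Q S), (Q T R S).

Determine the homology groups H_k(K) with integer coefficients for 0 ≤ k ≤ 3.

We work with the vertex ordering P < Q < R < S < T. The simplices of K, each written with vertices in increasing order, are:

  0-simplices (5): P, Q, R, S, T
  1-simplices (10): PQ, PR, PS, PT, QR, QS, QT, RS, RT, ST
  2-simplices (10): PQR, PQS, PQT, PRS, PRT, PST, QRS, QRT, QST, RST
  3-simplices (5): PQRS, PQRT, PQST, PRST, QRST

giving chain groups C_0 ≅ Z^5, C_1 ≅ Z^10, C_2 ≅ Z^10, C_3 ≅ Z^5.

The boundary map ∂_1: C_1 → C_0 maps an edge to its endpoints' difference, ∂[p,q] = q − p. For instance
  ∂PS = S − P.
This gives a 5×10 integer matrix of rank 4; reducing to Smith normal form yields diagonal entries (1,1,1,1).

The boundary map ∂_2: C_2 → C_1 maps a triangle to the signed sum of its edges. For instance
  ∂PST = ST − PT + PS,
  ∂PRT = RT − PT + PR.
This gives a 10×10 integer matrix of rank 6; reducing to Smith normal form yields diagonal entries (1,1,1,1,1,1).

The boundary map ∂_3: C_3 → C_2 sends each 3-simplex σ to the alternating sum Σ_i (−1)^i (σ with its i-th vertex removed). For instance
  ∂PRST = RST − PST + PRT − PRS,
  ∂PQRT = QRT − PRT + PQT − PQR.
The resulting 10×5 matrix has rank 4, and its Smith normal form has invariant factors (1,1,1,1).

From H_k ≅ ker(∂_k) / im(∂_{k+1}) we obtain:

  H_0: rank C_0 − rank ∂_1 = 5 − 4 = 1, and the invariant factors of ∂_1 are all 1, so H_0 = Z.
  H_1: rank ker ∂_1 − rank ∂_2 = (10 − 4) − 6 = 0, and the invariant factors of ∂_2 are all 1, so H_1 = 0.
  H_2: rank ker ∂_2 − rank ∂_3 = (10 − 6) − 4 = 0, and the invariant factors of ∂_3 are all 1, so H_2 = 0.
  H_3: rank ker ∂_3 − rank ∂_4 = (5 − 4) − 0 = 1, and there is no ∂_4, so H_3 = Z.

H_0 = Z,  H_1 = 0,  H_2 = 0,  H_3 = Z.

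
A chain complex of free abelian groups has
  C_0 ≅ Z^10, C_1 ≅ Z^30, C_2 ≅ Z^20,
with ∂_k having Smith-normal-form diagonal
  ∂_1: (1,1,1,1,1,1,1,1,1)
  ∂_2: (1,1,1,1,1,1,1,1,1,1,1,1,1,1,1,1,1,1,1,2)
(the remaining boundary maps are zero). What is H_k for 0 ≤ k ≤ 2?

H_0 ≅ Z,  H_1 ≅ Z ⊕ Z_2,  H_2 = 0.

H_0: b_0 = 10 − 0 − 9 = 1; torsion from ∂_1 factors > 1: none. So H_0 ≅ Z.
H_1: b_1 = 30 − 9 − 20 = 1; torsion from ∂_2 factors > 1: [2]. So H_1 ≅ Z ⊕ Z_2.
H_2: b_2 = 20 − 20 − 0 = 0; torsion from ∂_3 factors > 1: none. So H_2 ≅ 0.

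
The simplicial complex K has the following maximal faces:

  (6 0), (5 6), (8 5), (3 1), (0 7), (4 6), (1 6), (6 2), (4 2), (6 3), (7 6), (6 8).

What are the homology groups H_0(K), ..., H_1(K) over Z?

H_0 ≅ Z,  H_1 ≅ Z^4.

Order the vertices as 0 < 1 < 2 < 3 < 4 < 5 < 6 < 7 < 8. Listing each simplex with vertices in this order, K has dimension 1 with simplices:

  0-simplices (9): [0], [1], [2], [3], [4], [5], [6], [7], [8]
  1-simplices (12): [0,6], [0,7], [1,3], [1,6], [2,4], [2,6], [3,6], [4,6], [5,6], [5,8], [6,7], [6,8]

giving chain groups C_0 ≅ Z^9, C_1 ≅ Z^12.

Boundary ∂_1: C_1 → C_0 maps an edge to its endpoints' difference, ∂[p,q] = q − p.
The 9×12 boundary matrix has rank 8 and Smith normal form diag(1,1,1,1,1,1,1,1).

Computing H_k = (kernel of ∂_k) / (image of ∂_{k+1}):

  H_0: rank C_0 − rank ∂_1 = 9 − 8 = 1, and the invariant factors of ∂_1 are all 1, so H_0 = Z.
  H_1: rank ker ∂_1 − rank ∂_2 = (12 − 8) − 0 = 4, and there is no ∂_2, so H_1 = Z^4.

(K is a triangulation of a wedge of 4 circles.)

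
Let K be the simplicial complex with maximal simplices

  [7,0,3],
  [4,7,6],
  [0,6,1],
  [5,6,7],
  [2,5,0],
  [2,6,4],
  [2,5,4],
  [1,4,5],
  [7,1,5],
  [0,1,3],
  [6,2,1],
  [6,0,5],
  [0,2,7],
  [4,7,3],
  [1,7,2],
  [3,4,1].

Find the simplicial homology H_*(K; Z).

Fix the vertex order 0 < 1 < 2 < 3 < 4 < 5 < 6 < 7 and write every simplex with vertices in increasing order. Then dim K = 2 and the simplices of K are:

  0-simplices (8): [0], [1], [2], [3], [4], [5], [6], [7]
  1-simplices (24): (24 of them)
  2-simplices (16): [0,1,3], [0,1,6], [0,2,5], [0,2,7], [0,3,7], [0,5,6], [1,2,6], [1,2,7], [1,3,4], [1,4,5], [1,5,7], [2,4,5], [2,4,6], [3,4,7], [4,6,7], [5,6,7]

Hence C_0 ≅ Z^8, C_1 ≅ Z^24, C_2 ≅ Z^16.

∂_1: C_1 → C_0 sends each edge [p,q] (with p < q) to q − p.
As a 8×24 matrix over Z this has rank 7, with invariant factors (1,1,1,1,1,1,1).

The boundary map ∂_2: C_2 → C_1 maps a triangle to the signed sum of its edges. For instance
  ∂[1,2,7] = [2,7] − [1,7] + [1,2],
  ∂[1,5,7] = [5,7] − [1,7] + [1,5].
The resulting 24×16 matrix has rank 15, and its Smith normal form has invariant factors (1,1,1,1,1,1,1,1,1,1,1,1,1,1,1).

Reading off H_k = ker ∂_k / im ∂_{k+1}:

  H_0: rank C_0 − rank ∂_1 = 8 − 7 = 1, and the invariant factors of ∂_1 are all 1, so H_0 = Z.
  H_1: rank ker ∂_1 − rank ∂_2 = (24 − 7) − 15 = 2, and the invariant factors of ∂_2 are all 1, so H_1 = Z^2.
  H_2: rank ker ∂_2 − rank ∂_3 = (16 − 15) − 0 = 1, and there is no ∂_3, so H_2 = Z.

H_0 = Z,  H_1 = Z^2,  H_2 = Z.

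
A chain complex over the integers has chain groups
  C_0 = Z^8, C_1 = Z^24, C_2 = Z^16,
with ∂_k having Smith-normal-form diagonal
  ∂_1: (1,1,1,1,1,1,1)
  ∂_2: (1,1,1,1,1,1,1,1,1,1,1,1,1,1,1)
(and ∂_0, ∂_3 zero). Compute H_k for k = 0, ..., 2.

H_0: b_0 = 8 − 0 − 7 = 1; torsion from ∂_1 factors > 1: none. So H_0 = Z.
H_1: b_1 = 24 − 7 − 15 = 2; torsion from ∂_2 factors > 1: none. So H_1 = Z^2.
H_2: b_2 = 16 − 15 − 0 = 1; torsion from ∂_3 factors > 1: none. So H_2 = Z.

H_0 = Z,  H_1 = Z^2,  H_2 = Z.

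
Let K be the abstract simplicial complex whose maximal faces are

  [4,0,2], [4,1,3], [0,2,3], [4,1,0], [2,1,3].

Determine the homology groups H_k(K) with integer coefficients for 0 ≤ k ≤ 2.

H_0 ≅ Z,  H_1 ≅ Z,  H_2 = 0.

Take the total order 0 < 1 < 2 < 3 < 4 on the vertex set. Then K (dimension 2) consists of the simplices:

  0-simplices (5): [0], [1], [2], [3], [4]
  1-simplices (10): [0,1], [0,2], [0,3], [0,4], [1,2], [1,3], [1,4], [2,3], [2,4], [3,4]
  2-simplices (5): [0,1,4], [0,2,3], [0,2,4], [1,2,3], [1,3,4]

so the chain groups are C_0 ≅ Z^5, C_1 ≅ Z^10, C_2 ≅ Z^5.

∂_1: C_1 → C_0 sends each edge [p,q] (with p < q) to q − p. For instance
  ∂[0,1] = [1] − [0].
This gives a 5×10 integer matrix of rank 4; reducing to Smith normal form yields diagonal entries (1,1,1,1).

∂_2: C_2 → C_1 maps a triangle to the signed sum of its edges. For instance
  ∂[1,2,3] = [2,3] − [1,3] + [1,2],
  ∂[0,1,4] = [1,4] − [0,4] + [0,1].
This gives a 10×5 integer matrix of rank 5; reducing to Smith normal form yields diagonal entries (1,1,1,1,1).

Computing H_k = (kernel of ∂_k) / (image of ∂_{k+1}):

  H_0: rank C_0 − rank ∂_1 = 5 − 4 = 1, and the invariant factors of ∂_1 are all 1, so H_0 ≅ Z.
  H_1: rank ker ∂_1 − rank ∂_2 = (10 − 4) − 5 = 1, and the invariant factors of ∂_2 are all 1, so H_1 ≅ Z.
  H_2: rank ker ∂_2 − rank ∂_3 = (5 − 5) − 0 = 0, and there is no ∂_3, so H_2 ≅ 0.

As a check, the Euler characteristic is 5 − 10 + 5 = 0, which agrees with 1 − 1 + 0 = 0.
(K is a triangulation of the Möbius band.)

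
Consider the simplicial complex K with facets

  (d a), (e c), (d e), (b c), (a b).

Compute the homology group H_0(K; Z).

H_0 = Z.

Take the total order a < b < c < d < e on the vertex set. Then K (dimension 1) consists of the simplices:

  0-simplices (5): a, b, c, d, e
  1-simplices (5): ab, ad, bc, ce, de

giving chain groups C_0 ≅ Z^5, C_1 ≅ Z^5.

Boundary ∂_1: C_1 → C_0 sends each edge [p,q] (with p < q) to q − p. For instance
  ∂ad = d − a.
As a 5×5 matrix over Z this has rank 4, with invariant factors (1,1,1,1).

Reading off H_k = ker ∂_k / im ∂_{k+1}:

  H_0: rank C_0 − rank ∂_1 = 5 − 4 = 1, and the invariant factors of ∂_1 are all 1, so H_0 = Z.

(K is a triangulation of the circle S^1.)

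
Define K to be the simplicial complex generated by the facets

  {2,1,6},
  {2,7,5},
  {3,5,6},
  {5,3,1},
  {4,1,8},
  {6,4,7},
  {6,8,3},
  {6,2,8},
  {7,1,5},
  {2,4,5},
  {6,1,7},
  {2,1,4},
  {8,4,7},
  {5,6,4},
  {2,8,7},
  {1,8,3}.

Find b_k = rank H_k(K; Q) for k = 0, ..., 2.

b_0 = 1, b_1 = 2, b_2 = 1.

K has 8 vertices, 24 edges, 16 triangles.
rank ∂_0 = 0, rank ∂_1 = 7 ⇒ b_0 = 8 − 0 − 7 = 1; all invariant factors of ∂_1 are 1 so no torsion. So H_0 = Z.
rank ∂_1 = 7, rank ∂_2 = 15 ⇒ b_1 = 24 − 7 − 15 = 2; all invariant factors of ∂_2 are 1 so no torsion. So H_1 = Z^2.
rank ∂_2 = 15, rank ∂_3 = 0 ⇒ b_2 = 16 − 15 − 0 = 1. So H_2 = Z.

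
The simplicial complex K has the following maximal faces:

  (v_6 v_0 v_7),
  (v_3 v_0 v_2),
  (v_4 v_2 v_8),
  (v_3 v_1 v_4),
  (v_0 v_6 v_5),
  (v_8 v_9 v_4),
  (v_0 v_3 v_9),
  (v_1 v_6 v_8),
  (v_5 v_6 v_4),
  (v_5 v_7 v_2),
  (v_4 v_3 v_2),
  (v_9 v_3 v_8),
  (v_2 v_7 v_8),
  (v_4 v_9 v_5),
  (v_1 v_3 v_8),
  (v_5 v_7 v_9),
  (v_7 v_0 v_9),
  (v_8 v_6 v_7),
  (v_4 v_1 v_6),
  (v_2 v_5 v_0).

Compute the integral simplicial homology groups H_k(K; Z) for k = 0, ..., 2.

H_0 ≅ Z,  H_1 ≅ Z ⊕ Z/2,  H_2 = 0.

Fix the vertex order v_0 < v_1 < v_2 < v_3 < v_4 < v_5 < v_6 < v_7 < v_8 < v_9 and write every simplex with vertices in increasing order. Then dim K = 2 and the simplices of K are:

  0-simplices (10): [v_0], [v_1], [v_2], [v_3], [v_4], [v_5], [v_6], [v_7], [v_8], [v_9]
  1-simplices (30): (30 of them)
  2-simplices (20): (20 of them)

so the chain groups are C_0 ≅ Z^10, C_1 ≅ Z^30, C_2 ≅ Z^20.

Boundary ∂_1: C_1 → C_0 sends each edge [p,q] (with p < q) to q − p. For instance
  ∂[v_3,v_9] = [v_9] − [v_3].
The resulting 10×30 matrix has rank 9, and its Smith normal form has invariant factors (1,1,1,1,1,1,1,1,1).

∂_2: C_2 → C_1 maps a triangle to the signed sum of its edges. For instance
  ∂[v_1,v_3,v_8] = [v_3,v_8] − [v_1,v_8] + [v_1,v_3],
  ∂[v_6,v_7,v_8] = [v_7,v_8] − [v_6,v_8] + [v_6,v_7].
The 30×20 boundary matrix has rank 20 and Smith normal form diag(1,1,1,1,1,1,1,1,1,1,1,1,1,1,1,1,1,1,1,2).

Computing H_k = (kernel of ∂_k) / (image of ∂_{k+1}):

  H_0: rank C_0 − rank ∂_1 = 10 − 9 = 1, and the invariant factors of ∂_1 are all 1, so H_0 = Z.
  H_1: rank ker ∂_1 − rank ∂_2 = (30 − 9) − 20 = 1, and ∂_2 has invariant factor 2 > 1, so H_1 = Z ⊕ Z/2.
  H_2: rank ker ∂_2 − rank ∂_3 = (20 − 20) − 0 = 0, and there is no ∂_3, so H_2 = 0.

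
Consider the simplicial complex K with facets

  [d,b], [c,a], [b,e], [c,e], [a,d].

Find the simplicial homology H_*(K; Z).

Fix the vertex order a < b < c < d < e and write every simplex with vertices in increasing order. Then dim K = 1 and the simplices of K are:

  0-simplices (5): a, b, c, d, e
  1-simplices (5): ac, ad, bd, be, ce

so the chain groups are C_0 ≅ Z^5, C_1 ≅ Z^5.

Boundary ∂_1: C_1 → C_0 is given by ∂[p,q] = [q] − [p]. For instance
  ∂be = e − b.
This gives a 5×5 integer matrix of rank 4; reducing to Smith normal form yields diagonal entries (1,1,1,1).

From H_k ≅ ker(∂_k) / im(∂_{k+1}) we obtain:

  H_0: rank C_0 − rank ∂_1 = 5 − 4 = 1, and the invariant factors of ∂_1 are all 1, so H_0 = Z.
  H_1: rank ker ∂_1 − rank ∂_2 = (5 − 4) − 0 = 1, and there is no ∂_2, so H_1 = Z.

(K is a triangulation of the circle S^1.)

H_0 = Z,  H_1 = Z.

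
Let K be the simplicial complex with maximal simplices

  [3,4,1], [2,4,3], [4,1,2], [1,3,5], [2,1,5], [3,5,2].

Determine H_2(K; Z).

K has 5 vertices, 9 edges, 6 triangles.
rank ∂_2 = 5, rank ∂_3 = 0 ⇒ b_2 = 6 − 5 − 0 = 1. So H_2 ≅ Z.

H_2 ≅ Z.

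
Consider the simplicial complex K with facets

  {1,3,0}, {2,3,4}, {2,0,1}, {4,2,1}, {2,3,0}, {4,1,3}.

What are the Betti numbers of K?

Fix the vertex order 0 < 1 < 2 < 3 < 4 and write every simplex with vertices in increasing order. Then dim K = 2 and the simplices of K are:

  0-simplices (5): [0], [1], [2], [3], [4]
  1-simplices (9): [0,1], [0,2], [0,3], [1,2], [1,3], [1,4], [2,3], [2,4], [3,4]
  2-simplices (6): [0,1,2], [0,1,3], [0,2,3], [1,2,4], [1,3,4], [2,3,4]

Hence C_0 ≅ Z^5, C_1 ≅ Z^9, C_2 ≅ Z^6.

The boundary map ∂_1: C_1 → C_0 is given by ∂[p,q] = [q] − [p].
The 5×9 boundary matrix has rank 4 and Smith normal form diag(1,1,1,1).

Boundary ∂_2: C_2 → C_1 sends each 2-simplex [p,q,r] to [q,r] − [p,r] + [p,q]. For instance
  ∂[0,2,3] = [2,3] − [0,3] + [0,2],
  ∂[2,3,4] = [3,4] − [2,4] + [2,3].
As a 9×6 matrix over Z this has rank 5, with invariant factors (1,1,1,1,1).

Now H_k = ker ∂_k / im ∂_{k+1}, so:

  H_0: rank C_0 − rank ∂_1 = 5 − 4 = 1, and the invariant factors of ∂_1 are all 1, so H_0 = Z.
  H_1: rank ker ∂_1 − rank ∂_2 = (9 − 4) − 5 = 0, and the invariant factors of ∂_2 are all 1, so H_1 = 0.
  H_2: rank ker ∂_2 − rank ∂_3 = (6 − 5) − 0 = 1, and there is no ∂_3, so H_2 = Z.

As a check, the Euler characteristic is 5 − 9 + 6 = 2, which agrees with 1 − 0 + 1 = 2.

Hence the Betti numbers are b_0 = 1, b_1 = 0, b_2 = 1.

b_0 = 1, b_1 = 0, b_2 = 1.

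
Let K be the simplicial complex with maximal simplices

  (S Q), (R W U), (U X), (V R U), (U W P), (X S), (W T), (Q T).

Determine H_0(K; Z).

Order the vertices as P < Q < R < S < T < U < V < W < X. Listing each simplex with vertices in this order, K has dimension 2 with simplices:

  0-simplices (9): P, Q, R, S, T, U, V, W, X
  1-simplices (12): PU, PW, QS, QT, RU, RV, RW, SX, TW, UV, UW, UX
  2-simplices (3): PUW, RUV, RUW

giving chain groups C_0 ≅ Z^9, C_1 ≅ Z^12, C_2 ≅ Z^3.

Boundary ∂_1: C_1 → C_0 maps an edge to its endpoints' difference, ∂[p,q] = q − p. For instance
  ∂TW = W − T.
As a 9×12 matrix over Z this has rank 8, with invariant factors (1,1,1,1,1,1,1,1).

∂_2: C_2 → C_1 maps a triangle to the signed sum of its edges. For instance
  ∂RUW = UW − RW + RU,
  ∂RUV = UV − RV + RU.
The 12×3 boundary matrix has rank 3 and Smith normal form diag(1,1,1).

Reading off H_k = ker ∂_k / im ∂_{k+1}:

  H_0: rank C_0 − rank ∂_1 = 9 − 8 = 1, and the invariant factors of ∂_1 are all 1, so H_0 ≅ Z.

H_0 = Z.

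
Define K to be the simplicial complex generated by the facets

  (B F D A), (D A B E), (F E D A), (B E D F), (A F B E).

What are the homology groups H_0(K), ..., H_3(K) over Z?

H_0 = Z,  H_1 = 0,  H_2 = 0,  H_3 = Z.

Fix the vertex order A < B < D < E < F and write every simplex with vertices in increasing order. Then dim K = 3 and the simplices of K are:

  0-simplices (5): A, B, D, E, F
  1-simplices (10): AB, AD, AE, AF, BD, BE, BF, DE, DF, EF
  2-simplices (10): ABD, ABE, ABF, ADE, ADF, AEF, BDE, BDF, BEF, DEF
  3-simplices (5): ABDE, ABDF, ABEF, ADEF, BDEF

Hence C_0 ≅ Z^5, C_1 ≅ Z^10, C_2 ≅ Z^10, C_3 ≅ Z^5.

∂_1: C_1 → C_0 maps an edge to its endpoints' difference, ∂[p,q] = q − p.
As a 5×10 matrix over Z this has rank 4, with invariant factors (1,1,1,1).

∂_2: C_2 → C_1 acts by ∂[p,q,r] = [q,r] − [p,r] + [p,q]. For instance
  ∂ABE = BE − AE + AB,
  ∂BDF = DF − BF + BD.
This gives a 10×10 integer matrix of rank 6; reducing to Smith normal form yields diagonal entries (1,1,1,1,1,1).

∂_3: C_3 → C_2 sends each 3-simplex σ to the alternating sum Σ_i (−1)^i (σ with its i-th vertex removed). For instance
  ∂ABDF = BDF − ADF + ABF − ABD,
  ∂ADEF = DEF − AEF + ADF − ADE.
As a 10×5 matrix over Z this has rank 4, with invariant factors (1,1,1,1).

Computing H_k = (kernel of ∂_k) / (image of ∂_{k+1}):

  H_0: rank C_0 − rank ∂_1 = 5 − 4 = 1, and the invariant factors of ∂_1 are all 1, so H_0 ≅ Z.
  H_1: rank ker ∂_1 − rank ∂_2 = (10 − 4) − 6 = 0, and the invariant factors of ∂_2 are all 1, so H_1 ≅ 0.
  H_2: rank ker ∂_2 − rank ∂_3 = (10 − 6) − 4 = 0, and the invariant factors of ∂_3 are all 1, so H_2 ≅ 0.
  H_3: rank ker ∂_3 − rank ∂_4 = (5 − 4) − 0 = 1, and there is no ∂_4, so H_3 ≅ Z.

As a check, the Euler characteristic is 5 − 10 + 10 − 5 = 0, which agrees with 1 − 0 + 0 − 1 = 0.
(K is a triangulation of the 3-sphere S^3.)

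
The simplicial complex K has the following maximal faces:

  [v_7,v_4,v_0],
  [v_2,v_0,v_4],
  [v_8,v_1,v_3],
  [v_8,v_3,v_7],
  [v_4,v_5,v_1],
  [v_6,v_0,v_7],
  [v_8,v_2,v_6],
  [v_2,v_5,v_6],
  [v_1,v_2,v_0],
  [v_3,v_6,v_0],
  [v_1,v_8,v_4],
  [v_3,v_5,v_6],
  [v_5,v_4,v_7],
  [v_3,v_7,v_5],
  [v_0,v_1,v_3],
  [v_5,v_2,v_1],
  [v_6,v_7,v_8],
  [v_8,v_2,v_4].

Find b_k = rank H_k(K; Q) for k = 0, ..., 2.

Take the total order v_0 < v_1 < v_2 < v_3 < v_4 < v_5 < v_6 < v_7 < v_8 on the vertex set. Then K (dimension 2) consists of the simplices:

  0-simplices (9): [v_0], [v_1], [v_2], [v_3], [v_4], [v_5], [v_6], [v_7], [v_8]
  1-simplices (27): (27 of them)
  2-simplices (18): (18 of them)

giving chain groups C_0 ≅ Z^9, C_1 ≅ Z^27, C_2 ≅ Z^18.

∂_1: C_1 → C_0 is given by ∂[p,q] = [q] − [p]. For instance
  ∂[v_1,v_2] = [v_2] − [v_1].
As a 9×27 matrix over Z this has rank 8, with invariant factors (1,1,1,1,1,1,1,1).

∂_2: C_2 → C_1 sends each 2-simplex [p,q,r] to [q,r] − [p,r] + [p,q]. For instance
  ∂[v_0,v_2,v_4] = [v_2,v_4] − [v_0,v_4] + [v_0,v_2],
  ∂[v_0,v_1,v_2] = [v_1,v_2] − [v_0,v_2] + [v_0,v_1].
This gives a 27×18 integer matrix of rank 18; reducing to Smith normal form yields diagonal entries (1,1,1,1,1,1,1,1,1,1,1,1,1,1,1,1,1,2).

Now H_k = ker ∂_k / im ∂_{k+1}, so:

  H_0: rank C_0 − rank ∂_1 = 9 − 8 = 1, and the invariant factors of ∂_1 are all 1, so H_0 = Z.
  H_1: rank ker ∂_1 − rank ∂_2 = (27 − 8) − 18 = 1, and ∂_2 has invariant factor 2 > 1, so H_1 = Z ⊕ Z/2.
  H_2: rank ker ∂_2 − rank ∂_3 = (18 − 18) − 0 = 0, and there is no ∂_3, so H_2 = 0.

As a check, the Euler characteristic is 9 − 27 + 18 = 0, which agrees with 1 − 1 + 0 = 0.

Hence the Betti numbers are b_0 = 1, b_1 = 1, b_2 = 0.

b_0 = 1, b_1 = 1, b_2 = 0.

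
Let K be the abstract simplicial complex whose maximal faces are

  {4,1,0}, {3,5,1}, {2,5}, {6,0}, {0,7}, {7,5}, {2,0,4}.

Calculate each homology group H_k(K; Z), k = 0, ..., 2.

H_0 = Z,  H_1 = Z^2,  H_2 = 0.

Take the total order 0 < 1 < 2 < 3 < 4 < 5 < 6 < 7 on the vertex set. Then K (dimension 2) consists of the simplices:

  0-simplices (8): [0], [1], [2], [3], [4], [5], [6], [7]
  1-simplices (12): [0,1], [0,2], [0,4], [0,6], [0,7], [1,3], [1,4], [1,5], [2,4], [2,5], [3,5], [5,7]
  2-simplices (3): [0,1,4], [0,2,4], [1,3,5]

so the chain groups are C_0 ≅ Z^8, C_1 ≅ Z^12, C_2 ≅ Z^3.

Boundary ∂_1: C_1 → C_0 maps an edge to its endpoints' difference, ∂[p,q] = q − p.
As a 8×12 matrix over Z this has rank 7, with invariant factors (1,1,1,1,1,1,1).

The boundary map ∂_2: C_2 → C_1 acts by ∂[p,q,r] = [q,r] − [p,r] + [p,q]. For instance
  ∂[0,1,4] = [1,4] − [0,4] + [0,1],
  ∂[1,3,5] = [3,5] − [1,5] + [1,3].
This gives a 12×3 integer matrix of rank 3; reducing to Smith normal form yields diagonal entries (1,1,1).

From H_k ≅ ker(∂_k) / im(∂_{k+1}) we obtain:

  H_0: rank C_0 − rank ∂_1 = 8 − 7 = 1, and the invariant factors of ∂_1 are all 1, so H_0 ≅ Z.
  H_1: rank ker ∂_1 − rank ∂_2 = (12 − 7) − 3 = 2, and the invariant factors of ∂_2 are all 1, so H_1 ≅ Z^2.
  H_2: rank ker ∂_2 − rank ∂_3 = (3 − 3) − 0 = 0, and there is no ∂_3, so H_2 ≅ 0.

As a check, the Euler characteristic is 8 − 12 + 3 = -1, which agrees with 1 − 2 + 0 = -1.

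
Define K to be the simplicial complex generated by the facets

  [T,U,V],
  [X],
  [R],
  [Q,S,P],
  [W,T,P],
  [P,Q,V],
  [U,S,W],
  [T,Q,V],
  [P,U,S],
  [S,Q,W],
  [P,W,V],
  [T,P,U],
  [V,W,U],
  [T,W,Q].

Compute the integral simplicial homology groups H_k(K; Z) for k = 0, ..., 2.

H_0 = Z^3,  H_1 = Z/2,  H_2 = 0.

Fix the vertex order P < Q < R < S < T < U < V < W < X and write every simplex with vertices in increasing order. Then dim K = 2 and the simplices of K are:

  0-simplices (9): P, Q, R, S, T, U, V, W, X
  1-simplices (18): PQ, PS, PT, PU, PV, PW, QS, QT, QV, QW, SU, SW, TU, TV, TW, UV, UW, VW
  2-simplices (12): PQS, PQV, PSU, PTU, PTW, PVW, QSW, QTV, QTW, SUW, TUV, UVW

giving chain groups C_0 ≅ Z^9, C_1 ≅ Z^18, C_2 ≅ Z^12.

∂_1: C_1 → C_0 is given by ∂[p,q] = [q] − [p].
As a 9×18 matrix over Z this has rank 6, with invariant factors (1,1,1,1,1,1).

The boundary map ∂_2: C_2 → C_1 maps a triangle to the signed sum of its edges. For instance
  ∂UVW = VW − UW + UV,
  ∂TUV = UV − TV + TU.
As a 18×12 matrix over Z this has rank 12, with invariant factors (1,1,1,1,1,1,1,1,1,1,1,2).

Computing H_k = (kernel of ∂_k) / (image of ∂_{k+1}):

  H_0: rank C_0 − rank ∂_1 = 9 − 6 = 3, and the invariant factors of ∂_1 are all 1, so H_0 = Z^3.
  H_1: rank ker ∂_1 − rank ∂_2 = (18 − 6) − 12 = 0, and ∂_2 has invariant factor 2 > 1, so H_1 = Z/2.
  H_2: rank ker ∂_2 − rank ∂_3 = (12 − 12) − 0 = 0, and there is no ∂_3, so H_2 = 0.

As a check, the Euler characteristic is 9 − 18 + 12 = 3, which agrees with 3 − 0 + 0 = 3.
(K is a triangulation of the disjoint union of a set of 2 points and the real projective plane RP^2.)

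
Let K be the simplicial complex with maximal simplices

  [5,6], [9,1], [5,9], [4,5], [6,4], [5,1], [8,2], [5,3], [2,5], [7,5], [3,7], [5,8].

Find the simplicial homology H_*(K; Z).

H_0 ≅ Z,  H_1 ≅ Z^4.

Fix the vertex order 1 < 2 < 3 < 4 < 5 < 6 < 7 < 8 < 9 and write every simplex with vertices in increasing order. Then dim K = 1 and the simplices of K are:

  0-simplices (9): [1], [2], [3], [4], [5], [6], [7], [8], [9]
  1-simplices (12): [1,5], [1,9], [2,5], [2,8], [3,5], [3,7], [4,5], [4,6], [5,6], [5,7], [5,8], [5,9]

Hence C_0 ≅ Z^9, C_1 ≅ Z^12.

∂_1: C_1 → C_0 is given by ∂[p,q] = [q] − [p].
As a 9×12 matrix over Z this has rank 8, with invariant factors (1,1,1,1,1,1,1,1).

Reading off H_k = ker ∂_k / im ∂_{k+1}:

  H_0: rank C_0 − rank ∂_1 = 9 − 8 = 1, and the invariant factors of ∂_1 are all 1, so H_0 ≅ Z.
  H_1: rank ker ∂_1 − rank ∂_2 = (12 − 8) − 0 = 4, and there is no ∂_2, so H_1 ≅ Z^4.

As a check, the Euler characteristic is 9 − 12 = -3, which agrees with 1 − 4 = -3.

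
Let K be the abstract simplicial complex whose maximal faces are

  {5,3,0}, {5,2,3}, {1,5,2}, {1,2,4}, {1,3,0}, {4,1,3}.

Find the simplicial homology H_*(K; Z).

Fix the vertex order 0 < 1 < 2 < 3 < 4 < 5 and write every simplex with vertices in increasing order. Then dim K = 2 and the simplices of K are:

  0-simplices (6): [0], [1], [2], [3], [4], [5]
  1-simplices (12): [0,1], [0,3], [0,5], [1,2], [1,3], [1,4], [1,5], [2,3], [2,4], [2,5], [3,4], [3,5]
  2-simplices (6): [0,1,3], [0,3,5], [1,2,4], [1,2,5], [1,3,4], [2,3,5]

Hence C_0 ≅ Z^6, C_1 ≅ Z^12, C_2 ≅ Z^6.

Boundary ∂_1: C_1 → C_0 sends each edge [p,q] (with p < q) to q − p.
As a 6×12 matrix over Z this has rank 5, with invariant factors (1,1,1,1,1).

The boundary map ∂_2: C_2 → C_1 maps a triangle to the signed sum of its edges. For instance
  ∂[1,2,4] = [2,4] − [1,4] + [1,2],
  ∂[2,3,5] = [3,5] − [2,5] + [2,3].
The resulting 12×6 matrix has rank 6, and its Smith normal form has invariant factors (1,1,1,1,1,1).

From H_k ≅ ker(∂_k) / im(∂_{k+1}) we obtain:

  H_0: rank C_0 − rank ∂_1 = 6 − 5 = 1, and the invariant factors of ∂_1 are all 1, so H_0 ≅ Z.
  H_1: rank ker ∂_1 − rank ∂_2 = (12 − 5) − 6 = 1, and the invariant factors of ∂_2 are all 1, so H_1 ≅ Z.
  H_2: rank ker ∂_2 − rank ∂_3 = (6 − 6) − 0 = 0, and there is no ∂_3, so H_2 ≅ 0.

H_0 = Z,  H_1 = Z,  H_2 = 0.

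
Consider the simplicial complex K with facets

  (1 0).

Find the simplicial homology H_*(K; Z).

H_0 ≅ Z,  H_1 = 0.

Fix the vertex order 0 < 1 and write every simplex with vertices in increasing order. Then dim K = 1 and the simplices of K are:

  0-simplices (2): [0], [1]
  1-simplices (1): [0,1]

Hence C_0 ≅ Z^2, C_1 ≅ Z^1.

Boundary ∂_1: C_1 → C_0 maps an edge to its endpoints' difference, ∂[p,q] = q − p. For instance
  ∂[0,1] = [1] − [0].
As a 2×1 matrix over Z this has rank 1, with invariant factors (1).

Now H_k = ker ∂_k / im ∂_{k+1}, so:

  H_0: rank C_0 − rank ∂_1 = 2 − 1 = 1, and the invariant factors of ∂_1 are all 1, so H_0 ≅ Z.
  H_1: rank ker ∂_1 − rank ∂_2 = (1 − 1) − 0 = 0, and there is no ∂_2, so H_1 ≅ 0.

As a check, the Euler characteristic is 2 − 1 = 1, which agrees with 1 − 0 = 1.
(K is a triangulation of the 1-simplex.)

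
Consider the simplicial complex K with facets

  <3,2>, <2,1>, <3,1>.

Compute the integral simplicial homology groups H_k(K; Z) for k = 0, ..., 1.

Fix the vertex order 1 < 2 < 3 and write every simplex with vertices in increasing order. Then dim K = 1 and the simplices of K are:

  0-simplices (3): [1], [2], [3]
  1-simplices (3): [1,2], [1,3], [2,3]

so the chain groups are C_0 ≅ Z^3, C_1 ≅ Z^3.

The boundary map ∂_1: C_1 → C_0 sends each edge [p,q] (with p < q) to q − p. For instance
  ∂[2,3] = [3] − [2].
The resulting 3×3 matrix has rank 2, and its Smith normal form has invariant factors (1,1).

From H_k ≅ ker(∂_k) / im(∂_{k+1}) we obtain:

  H_0: rank C_0 − rank ∂_1 = 3 − 2 = 1, and the invariant factors of ∂_1 are all 1, so H_0 = Z.
  H_1: rank ker ∂_1 − rank ∂_2 = (3 − 2) − 0 = 1, and there is no ∂_2, so H_1 = Z.

As a check, the Euler characteristic is 3 − 3 = 0, which agrees with 1 − 1 = 0.

H_0 ≅ Z,  H_1 ≅ Z.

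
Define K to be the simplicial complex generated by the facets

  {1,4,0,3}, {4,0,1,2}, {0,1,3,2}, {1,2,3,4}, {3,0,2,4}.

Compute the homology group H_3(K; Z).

Fix the vertex order 0 < 1 < 2 < 3 < 4 and write every simplex with vertices in increasing order. Then dim K = 3 and the simplices of K are:

  0-simplices (5): [0], [1], [2], [3], [4]
  1-simplices (10): [0,1], [0,2], [0,3], [0,4], [1,2], [1,3], [1,4], [2,3], [2,4], [3,4]
  2-simplices (10): [0,1,2], [0,1,3], [0,1,4], [0,2,3], [0,2,4], [0,3,4], [1,2,3], [1,2,4], [1,3,4], [2,3,4]
  3-simplices (5): [0,1,2,3], [0,1,2,4], [0,1,3,4], [0,2,3,4], [1,2,3,4]

giving chain groups C_0 ≅ Z^5, C_1 ≅ Z^10, C_2 ≅ Z^10, C_3 ≅ Z^5.

The boundary map ∂_1: C_1 → C_0 sends each edge [p,q] (with p < q) to q − p. For instance
  ∂[1,2] = [2] − [1].
The resulting 5×10 matrix has rank 4, and its Smith normal form has invariant factors (1,1,1,1).

Boundary ∂_2: C_2 → C_1 maps a triangle to the signed sum of its edges. For instance
  ∂[1,3,4] = [3,4] − [1,4] + [1,3],
  ∂[1,2,4] = [2,4] − [1,4] + [1,2].
As a 10×10 matrix over Z this has rank 6, with invariant factors (1,1,1,1,1,1).

The boundary map ∂_3: C_3 → C_2 sends each 3-simplex σ to the alternating sum Σ_i (−1)^i (σ with its i-th vertex removed). For instance
  ∂[0,1,3,4] = [1,3,4] − [0,3,4] + [0,1,4] − [0,1,3],
  ∂[0,2,3,4] = [2,3,4] − [0,3,4] + [0,2,4] − [0,2,3].
The resulting 10×5 matrix has rank 4, and its Smith normal form has invariant factors (1,1,1,1).

Computing H_k = (kernel of ∂_k) / (image of ∂_{k+1}):

  H_3: rank ker ∂_3 − rank ∂_4 = (5 − 4) − 0 = 1, and there is no ∂_4, so H_3 ≅ Z.

H_3 ≅ Z.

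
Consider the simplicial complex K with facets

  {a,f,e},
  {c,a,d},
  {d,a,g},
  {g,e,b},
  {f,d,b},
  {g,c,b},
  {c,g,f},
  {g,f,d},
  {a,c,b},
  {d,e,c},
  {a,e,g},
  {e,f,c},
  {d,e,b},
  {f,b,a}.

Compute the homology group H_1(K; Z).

H_1 ≅ Z^2.

Fix the vertex order a < b < c < d < e < f < g and write every simplex with vertices in increasing order. Then dim K = 2 and the simplices of K are:

  0-simplices (7): a, b, c, d, e, f, g
  1-simplices (21): ab, ac, ad, ae, af, ag, bc, bd, be, bf, bg, cd, ce, cf, cg, de, df, dg, ef, eg, fg
  2-simplices (14): abc, abf, acd, adg, aef, aeg, bcg, bde, bdf, beg, cde, cef, cfg, dfg

so the chain groups are C_0 ≅ Z^7, C_1 ≅ Z^21, C_2 ≅ Z^14.

∂_1: C_1 → C_0 maps an edge to its endpoints' difference, ∂[p,q] = q − p.
As a 7×21 matrix over Z this has rank 6, with invariant factors (1,1,1,1,1,1).

The boundary map ∂_2: C_2 → C_1 acts by ∂[p,q,r] = [q,r] − [p,r] + [p,q]. For instance
  ∂cfg = fg − cg + cf,
  ∂cef = ef − cf + ce.
As a 21×14 matrix over Z this has rank 13, with invariant factors (1,1,1,1,1,1,1,1,1,1,1,1,1).

From H_k ≅ ker(∂_k) / im(∂_{k+1}) we obtain:

  H_1: rank ker ∂_1 − rank ∂_2 = (21 − 6) − 13 = 2, and the invariant factors of ∂_2 are all 1, so H_1 ≅ Z^2.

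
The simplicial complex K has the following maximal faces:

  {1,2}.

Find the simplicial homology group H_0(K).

H_0 = Z.

Order the vertices as 1 < 2. Listing each simplex with vertices in this order, K has dimension 1 with simplices:

  0-simplices (2): [1], [2]
  1-simplices (1): [1,2]

so the chain groups are C_0 ≅ Z^2, C_1 ≅ Z^1.

Boundary ∂_1: C_1 → C_0 sends each edge [p,q] (with p < q) to q − p. For instance
  ∂[1,2] = [2] − [1].
The resulting 2×1 matrix has rank 1, and its Smith normal form has invariant factors (1).

Computing H_k = (kernel of ∂_k) / (image of ∂_{k+1}):

  H_0: rank C_0 − rank ∂_1 = 2 − 1 = 1, and the invariant factors of ∂_1 are all 1, so H_0 = Z.

(K is a triangulation of the 1-simplex.)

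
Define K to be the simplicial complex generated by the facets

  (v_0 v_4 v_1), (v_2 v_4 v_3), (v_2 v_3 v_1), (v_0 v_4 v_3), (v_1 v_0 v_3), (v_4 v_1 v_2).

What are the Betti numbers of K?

Take the total order v_0 < v_1 < v_2 < v_3 < v_4 on the vertex set. Then K (dimension 2) consists of the simplices:

  0-simplices (5): [v_0], [v_1], [v_2], [v_3], [v_4]
  1-simplices (9): [v_0,v_1], [v_0,v_3], [v_0,v_4], [v_1,v_2], [v_1,v_3], [v_1,v_4], [v_2,v_3], [v_2,v_4], [v_3,v_4]
  2-simplices (6): [v_0,v_1,v_3], [v_0,v_1,v_4], [v_0,v_3,v_4], [v_1,v_2,v_3], [v_1,v_2,v_4], [v_2,v_3,v_4]

giving chain groups C_0 ≅ Z^5, C_1 ≅ Z^9, C_2 ≅ Z^6.

Boundary ∂_1: C_1 → C_0 sends each edge [p,q] (with p < q) to q − p. For instance
  ∂[v_0,v_1] = [v_1] − [v_0].
This gives a 5×9 integer matrix of rank 4; reducing to Smith normal form yields diagonal entries (1,1,1,1).

The boundary map ∂_2: C_2 → C_1 acts by ∂[p,q,r] = [q,r] − [p,r] + [p,q]. For instance
  ∂[v_2,v_3,v_4] = [v_3,v_4] − [v_2,v_4] + [v_2,v_3],
  ∂[v_1,v_2,v_3] = [v_2,v_3] − [v_1,v_3] + [v_1,v_2].
The resulting 9×6 matrix has rank 5, and its Smith normal form has invariant factors (1,1,1,1,1).

From H_k ≅ ker(∂_k) / im(∂_{k+1}) we obtain:

  H_0: rank C_0 − rank ∂_1 = 5 − 4 = 1, and the invariant factors of ∂_1 are all 1, so H_0 = Z.
  H_1: rank ker ∂_1 − rank ∂_2 = (9 − 4) − 5 = 0, and the invariant factors of ∂_2 are all 1, so H_1 = 0.
  H_2: rank ker ∂_2 − rank ∂_3 = (6 − 5) − 0 = 1, and there is no ∂_3, so H_2 = Z.

As a check, the Euler characteristic is 5 − 9 + 6 = 2, which agrees with 1 − 0 + 1 = 2.

Hence the Betti numbers are b_0 = 1, b_1 = 0, b_2 = 1.

b_0 = 1, b_1 = 0, b_2 = 1.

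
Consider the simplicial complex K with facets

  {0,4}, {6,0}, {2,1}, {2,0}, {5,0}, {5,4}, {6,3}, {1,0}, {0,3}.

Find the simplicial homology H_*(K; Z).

H_0 ≅ Z,  H_1 ≅ Z^3.

Fix the vertex order 0 < 1 < 2 < 3 < 4 < 5 < 6 and write every simplex with vertices in increasing order. Then dim K = 1 and the simplices of K are:

  0-simplices (7): [0], [1], [2], [3], [4], [5], [6]
  1-simplices (9): [0,1], [0,2], [0,3], [0,4], [0,5], [0,6], [1,2], [3,6], [4,5]

giving chain groups C_0 ≅ Z^7, C_1 ≅ Z^9.

The boundary map ∂_1: C_1 → C_0 sends each edge [p,q] (with p < q) to q − p. For instance
  ∂[0,1] = [1] − [0].
The 7×9 boundary matrix has rank 6 and Smith normal form diag(1,1,1,1,1,1).

From H_k ≅ ker(∂_k) / im(∂_{k+1}) we obtain:

  H_0: rank C_0 − rank ∂_1 = 7 − 6 = 1, and the invariant factors of ∂_1 are all 1, so H_0 ≅ Z.
  H_1: rank ker ∂_1 − rank ∂_2 = (9 − 6) − 0 = 3, and there is no ∂_2, so H_1 ≅ Z^3.

As a check, the Euler characteristic is 7 − 9 = -2, which agrees with 1 − 3 = -2.
(K is a triangulation of a wedge of 3 circles.)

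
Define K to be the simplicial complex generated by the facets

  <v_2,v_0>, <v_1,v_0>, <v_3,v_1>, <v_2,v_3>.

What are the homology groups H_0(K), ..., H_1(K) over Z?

H_0 = Z,  H_1 = Z.

We work with the vertex ordering v_0 < v_1 < v_2 < v_3. The simplices of K, each written with vertices in increasing order, are:

  0-simplices (4): [v_0], [v_1], [v_2], [v_3]
  1-simplices (4): [v_0,v_1], [v_0,v_2], [v_1,v_3], [v_2,v_3]

so the chain groups are C_0 ≅ Z^4, C_1 ≅ Z^4.

∂_1: C_1 → C_0 is given by ∂[p,q] = [q] − [p]. For instance
  ∂[v_2,v_3] = [v_3] − [v_2].
The 4×4 boundary matrix has rank 3 and Smith normal form diag(1,1,1).

Computing H_k = (kernel of ∂_k) / (image of ∂_{k+1}):

  H_0: rank C_0 − rank ∂_1 = 4 − 3 = 1, and the invariant factors of ∂_1 are all 1, so H_0 = Z.
  H_1: rank ker ∂_1 − rank ∂_2 = (4 − 3) − 0 = 1, and there is no ∂_2, so H_1 = Z.

(K is a triangulation of the circle S^1.)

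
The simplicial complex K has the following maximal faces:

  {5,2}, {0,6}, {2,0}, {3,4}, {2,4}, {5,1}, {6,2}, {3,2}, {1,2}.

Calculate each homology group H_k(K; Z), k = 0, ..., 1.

H_0 ≅ Z,  H_1 ≅ Z^3.

K has 7 vertices, 9 edges.
rank ∂_0 = 0, rank ∂_1 = 6 ⇒ b_0 = 7 − 0 − 6 = 1; all invariant factors of ∂_1 are 1 so no torsion. So H_0 = Z.
rank ∂_1 = 6, rank ∂_2 = 0 ⇒ b_1 = 9 − 6 − 0 = 3. So H_1 = Z^3.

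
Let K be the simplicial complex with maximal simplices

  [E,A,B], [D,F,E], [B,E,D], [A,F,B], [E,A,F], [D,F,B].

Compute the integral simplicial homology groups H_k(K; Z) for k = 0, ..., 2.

H_0 ≅ Z,  H_1 = 0,  H_2 ≅ Z.

We work with the vertex ordering A < B < D < E < F. The simplices of K, each written with vertices in increasing order, are:

  0-simplices (5): A, B, D, E, F
  1-simplices (9): AB, AE, AF, BD, BE, BF, DE, DF, EF
  2-simplices (6): ABE, ABF, AEF, BDE, BDF, DEF

giving chain groups C_0 ≅ Z^5, C_1 ≅ Z^9, C_2 ≅ Z^6.

The boundary map ∂_1: C_1 → C_0 sends each edge [p,q] (with p < q) to q − p.
This gives a 5×9 integer matrix of rank 4; reducing to Smith normal form yields diagonal entries (1,1,1,1).

Boundary ∂_2: C_2 → C_1 sends each 2-simplex [p,q,r] to [q,r] − [p,r] + [p,q]. For instance
  ∂AEF = EF − AF + AE,
  ∂ABE = BE − AE + AB.
The 9×6 boundary matrix has rank 5 and Smith normal form diag(1,1,1,1,1).

Reading off H_k = ker ∂_k / im ∂_{k+1}:

  H_0: rank C_0 − rank ∂_1 = 5 − 4 = 1, and the invariant factors of ∂_1 are all 1, so H_0 ≅ Z.
  H_1: rank ker ∂_1 − rank ∂_2 = (9 − 4) − 5 = 0, and the invariant factors of ∂_2 are all 1, so H_1 ≅ 0.
  H_2: rank ker ∂_2 − rank ∂_3 = (6 − 5) − 0 = 1, and there is no ∂_3, so H_2 ≅ Z.

As a check, the Euler characteristic is 5 − 9 + 6 = 2, which agrees with 1 − 0 + 1 = 2.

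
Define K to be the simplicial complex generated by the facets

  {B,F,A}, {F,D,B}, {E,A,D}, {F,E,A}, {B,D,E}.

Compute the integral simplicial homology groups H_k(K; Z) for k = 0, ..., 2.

Order the vertices as A < B < D < E < F. Listing each simplex with vertices in this order, K has dimension 2 with simplices:

  0-simplices (5): A, B, D, E, F
  1-simplices (10): AB, AD, AE, AF, BD, BE, BF, DE, DF, EF
  2-simplices (5): ABF, ADE, AEF, BDE, BDF

giving chain groups C_0 ≅ Z^5, C_1 ≅ Z^10, C_2 ≅ Z^5.

∂_1: C_1 → C_0 is given by ∂[p,q] = [q] − [p].
The resulting 5×10 matrix has rank 4, and its Smith normal form has invariant factors (1,1,1,1).

Boundary ∂_2: C_2 → C_1 sends each 2-simplex [p,q,r] to [q,r] − [p,r] + [p,q]. For instance
  ∂ABF = BF − AF + AB,
  ∂BDF = DF − BF + BD.
As a 10×5 matrix over Z this has rank 5, with invariant factors (1,1,1,1,1).

Now H_k = ker ∂_k / im ∂_{k+1}, so:

  H_0: rank C_0 − rank ∂_1 = 5 − 4 = 1, and the invariant factors of ∂_1 are all 1, so H_0 = Z.
  H_1: rank ker ∂_1 − rank ∂_2 = (10 − 4) − 5 = 1, and the invariant factors of ∂_2 are all 1, so H_1 = Z.
  H_2: rank ker ∂_2 − rank ∂_3 = (5 − 5) − 0 = 0, and there is no ∂_3, so H_2 = 0.

(K is a triangulation of the Möbius band.)

H_0 ≅ Z,  H_1 ≅ Z,  H_2 = 0.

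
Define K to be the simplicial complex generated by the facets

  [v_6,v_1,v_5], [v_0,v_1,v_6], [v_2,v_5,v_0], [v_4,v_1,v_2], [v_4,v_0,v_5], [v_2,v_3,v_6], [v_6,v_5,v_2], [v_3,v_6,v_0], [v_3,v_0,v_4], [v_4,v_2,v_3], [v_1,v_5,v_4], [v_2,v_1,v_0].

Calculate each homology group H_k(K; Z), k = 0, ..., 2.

H_0 ≅ Z,  H_1 ≅ Z/2Z,  H_2 = 0.

K has 7 vertices, 18 edges, 12 triangles.
rank ∂_0 = 0, rank ∂_1 = 6 ⇒ b_0 = 7 − 0 − 6 = 1; all invariant factors of ∂_1 are 1 so no torsion. So H_0 = Z.
rank ∂_1 = 6, rank ∂_2 = 12 ⇒ b_1 = 18 − 6 − 12 = 0; ∂_2 has invariant factor(s) [2] giving torsion. So H_1 = Z/2Z.
rank ∂_2 = 12, rank ∂_3 = 0 ⇒ b_2 = 12 − 12 − 0 = 0. So H_2 = 0.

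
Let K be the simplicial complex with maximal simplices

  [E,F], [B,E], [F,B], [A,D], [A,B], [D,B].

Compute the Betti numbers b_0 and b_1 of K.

b_0 = 1, b_1 = 2.

K has 5 vertices, 6 edges.
rank ∂_0 = 0, rank ∂_1 = 4 ⇒ b_0 = 5 − 0 − 4 = 1; all invariant factors of ∂_1 are 1 so no torsion. So H_0 ≅ Z.
rank ∂_1 = 4, rank ∂_2 = 0 ⇒ b_1 = 6 − 4 − 0 = 2. So H_1 ≅ Z^2.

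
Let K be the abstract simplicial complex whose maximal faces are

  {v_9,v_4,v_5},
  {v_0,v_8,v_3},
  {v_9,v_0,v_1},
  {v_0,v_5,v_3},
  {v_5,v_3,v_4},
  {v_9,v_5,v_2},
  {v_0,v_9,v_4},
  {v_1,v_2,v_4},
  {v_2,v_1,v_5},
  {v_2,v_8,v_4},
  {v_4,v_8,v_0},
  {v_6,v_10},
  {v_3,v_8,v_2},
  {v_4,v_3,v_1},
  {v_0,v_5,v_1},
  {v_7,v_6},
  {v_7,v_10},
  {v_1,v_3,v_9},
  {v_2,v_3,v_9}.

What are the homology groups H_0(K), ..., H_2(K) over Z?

Take the total order v_0 < v_1 < v_2 < v_3 < v_4 < v_5 < v_6 < v_7 < v_8 < v_9 < v_10 on the vertex set. Then K (dimension 2) consists of the simplices:

  0-simplices (11): [v_0], [v_1], [v_2], [v_3], [v_4], [v_5], [v_6], [v_7], [v_8], [v_9], [v_10]
  1-simplices (27): (27 of them)
  2-simplices (16): (16 of them)

Hence C_0 ≅ Z^11, C_1 ≅ Z^27, C_2 ≅ Z^16.

Boundary ∂_1: C_1 → C_0 is given by ∂[p,q] = [q] − [p]. For instance
  ∂[v_4,v_8] = [v_8] − [v_4].
The resulting 11×27 matrix has rank 9, and its Smith normal form has invariant factors (1,1,1,1,1,1,1,1,1).

The boundary map ∂_2: C_2 → C_1 sends each 2-simplex [p,q,r] to [q,r] − [p,r] + [p,q]. For instance
  ∂[v_3,v_4,v_5] = [v_4,v_5] − [v_3,v_5] + [v_3,v_4],
  ∂[v_1,v_2,v_4] = [v_2,v_4] − [v_1,v_4] + [v_1,v_2].
The resulting 27×16 matrix has rank 15, and its Smith normal form has invariant factors (1,1,1,1,1,1,1,1,1,1,1,1,1,1,1).

Computing H_k = (kernel of ∂_k) / (image of ∂_{k+1}):

  H_0: rank C_0 − rank ∂_1 = 11 − 9 = 2, and the invariant factors of ∂_1 are all 1, so H_0 = Z^2.
  H_1: rank ker ∂_1 − rank ∂_2 = (27 − 9) − 15 = 3, and the invariant factors of ∂_2 are all 1, so H_1 = Z^3.
  H_2: rank ker ∂_2 − rank ∂_3 = (16 − 15) − 0 = 1, and there is no ∂_3, so H_2 = Z.

H_0 = Z^2,  H_1 = Z^3,  H_2 = Z.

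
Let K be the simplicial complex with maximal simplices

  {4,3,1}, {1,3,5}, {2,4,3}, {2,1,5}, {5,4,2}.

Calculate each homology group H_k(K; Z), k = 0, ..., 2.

Order the vertices as 1 < 2 < 3 < 4 < 5. Listing each simplex with vertices in this order, K has dimension 2 with simplices:

  0-simplices (5): [1], [2], [3], [4], [5]
  1-simplices (10): [1,2], [1,3], [1,4], [1,5], [2,3], [2,4], [2,5], [3,4], [3,5], [4,5]
  2-simplices (5): [1,2,5], [1,3,4], [1,3,5], [2,3,4], [2,4,5]

Hence C_0 ≅ Z^5, C_1 ≅ Z^10, C_2 ≅ Z^5.

∂_1: C_1 → C_0 is given by ∂[p,q] = [q] − [p]. For instance
  ∂[2,4] = [4] − [2].
The 5×10 boundary matrix has rank 4 and Smith normal form diag(1,1,1,1).

Boundary ∂_2: C_2 → C_1 maps a triangle to the signed sum of its edges. For instance
  ∂[2,4,5] = [4,5] − [2,5] + [2,4],
  ∂[1,3,4] = [3,4] − [1,4] + [1,3].
The 10×5 boundary matrix has rank 5 and Smith normal form diag(1,1,1,1,1).

Reading off H_k = ker ∂_k / im ∂_{k+1}:

  H_0: rank C_0 − rank ∂_1 = 5 − 4 = 1, and the invariant factors of ∂_1 are all 1, so H_0 ≅ Z.
  H_1: rank ker ∂_1 − rank ∂_2 = (10 − 4) − 5 = 1, and the invariant factors of ∂_2 are all 1, so H_1 ≅ Z.
  H_2: rank ker ∂_2 − rank ∂_3 = (5 − 5) − 0 = 0, and there is no ∂_3, so H_2 ≅ 0.

As a check, the Euler characteristic is 5 − 10 + 5 = 0, which agrees with 1 − 1 + 0 = 0.

H_0 = Z,  H_1 = Z,  H_2 = 0.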